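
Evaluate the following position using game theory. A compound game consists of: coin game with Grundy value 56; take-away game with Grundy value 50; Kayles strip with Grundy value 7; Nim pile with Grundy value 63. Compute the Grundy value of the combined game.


By the Sprague-Grundy theorem, the Grundy value of a sum of games is the XOR of individual Grundy values.
coin game: Grundy value = 56. Running XOR: 0 XOR 56 = 56
take-away game: Grundy value = 50. Running XOR: 56 XOR 50 = 10
Kayles strip: Grundy value = 7. Running XOR: 10 XOR 7 = 13
Nim pile: Grundy value = 63. Running XOR: 13 XOR 63 = 50
The combined Grundy value is 50.

50


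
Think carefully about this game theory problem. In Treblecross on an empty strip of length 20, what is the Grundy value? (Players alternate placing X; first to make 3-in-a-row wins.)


Treblecross: place X on empty cells; 3-in-a-row wins.
Playing within two cells of an existing X lets the opponent win at once, so sensible play treats the cells i-2..i+2 around each X as dead. The player left with no safe cell loses, so this is a normal-play take-away game on strips of safe cells.
Placing X at cell i (0-indexed) of a strip of k safe cells leaves independent strips of sizes max(0, i-2) and max(0, k-i-3). Hence G(k) = mex{ G(max(0,i-2)) XOR G(max(0,k-i-3)) : 0 <= i < k }, with G(0) = 0.
G(1): splits (0,0):0^0=0 -> mex({0}) = 1
G(2): splits (0,0):0^0=0 -> mex({0}) = 1
G(3): splits (0,0):0^0=0 -> mex({0}) = 1
G(4): splits (0,1):0^1=1 (0,0):0^0=0 -> mex({0, 1}) = 2
G(5): splits (0,2):0^1=1 (0,1):0^1=1 (0,0):0^0=0 -> mex({0, 1}) = 2
G(6) = mex({1}) = 0
G(7) = mex({0, 1, 2}) = 3
G(8) = mex({0, 1, 2}) = 3
G(9) = mex({0, 2}) = 1
G(10) = mex({0, 2, 3}) = 1
G(11) = mex({0, 3}) = 1
G(12) = mex({1, 3}) = 0
G(13) = mex({0, 1, 2, 3}) = 4
G(14) = mex({0, 1, 2}) = 3
G(15) = mex({0, 1, 2}) = 3
G(16) = mex({0, 1, 2, 4}) = 3
G(17) = mex({0, 1, 3, 4}) = 2
G(18) = mex({0, 1, 3, 4}) = 2
G(19) = mex({0, 1, 3, 5}) = 2
G(20) = mex({0, 1, 2, 3, 5}) = 4
Therefore G(20) = 4.

4


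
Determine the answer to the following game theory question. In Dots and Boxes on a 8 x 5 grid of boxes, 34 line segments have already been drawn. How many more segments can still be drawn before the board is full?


Grid: 8 x 5 boxes, i.e. 9 rows and 6 columns of dots.
Horizontal edges: (rows + 1) * cols = 9 * 5 = 45
Vertical edges: rows * (cols + 1) = 8 * 6 = 48
Total edges: 45 + 48 = 93
Edges drawn: 34
Remaining: 93 - 34 = 59

59


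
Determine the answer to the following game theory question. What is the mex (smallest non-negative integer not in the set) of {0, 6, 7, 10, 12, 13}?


Set = {0, 6, 7, 10, 12, 13}
0 is in the set.
1 is NOT in the set. This is the mex.
mex = 1

1


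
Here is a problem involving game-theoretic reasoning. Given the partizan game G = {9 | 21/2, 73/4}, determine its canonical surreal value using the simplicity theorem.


Left options: {9}, max = 9
Right options: {21/2, 73/4}, min = 21/2
All options are numbers and max(Left) < min(Right), so by the simplicity theorem the value is the simplest (earliest-born) number strictly between 9 and 21/2.
The only integer strictly between 9 and 21/2 is 10.
No non-integer in the interval can be simpler: if x is a non-integer in the interval, then floor(x) or ceil(x) also lies in the interval (the interval contains an integer), and both are proper prefixes of x's sign expansion, i.e. born earlier. So the game value is 10.
Game value = 10

10


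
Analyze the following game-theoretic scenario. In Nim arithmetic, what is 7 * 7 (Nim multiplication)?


Nim multiplication is bilinear over XOR: (u XOR v) * w = (u*w) XOR (v*w).
So we split each operand into its bit components and XOR the pairwise Nim products.
7 = 1 + 2 + 4 (as XOR of powers of 2).
7 = 1 + 2 + 4 (as XOR of powers of 2).
Using the standard Nim-product table on single bits:
  2*2 = 3,   2*4 = 8,   2*8 = 12,
  4*4 = 6,   4*8 = 11,  8*8 = 13,
and  1*x = x (identity), k*l = l*k (commutative).
Pairwise Nim products:
  1 * 1 = 1
  1 * 2 = 2
  1 * 4 = 4
  2 * 1 = 2
  2 * 2 = 3
  2 * 4 = 8
  4 * 1 = 4
  4 * 2 = 8
  4 * 4 = 6
XOR them: 1 XOR 2 XOR 4 XOR 2 XOR 3 XOR 8 XOR 4 XOR 8 XOR 6 = 4.
Result: 7 * 7 = 4 (in Nim).

4


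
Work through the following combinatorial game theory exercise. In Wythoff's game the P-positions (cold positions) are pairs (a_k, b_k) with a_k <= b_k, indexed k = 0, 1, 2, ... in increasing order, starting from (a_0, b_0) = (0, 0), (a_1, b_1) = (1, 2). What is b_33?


By Wythoff's theorem, a_k = floor(k * phi) and b_k = floor(k * phi^2) = a_k + k, where phi = (1 + sqrt(5))/2 is the golden ratio.
phi = (1 + sqrt(5))/2 = 1.618034
phi^2 = phi + 1 = 2.618034
k = 33
k * phi^2 = 33 * 2.618034 = 86.395122
b_33 = floor(k * phi^2) = 86 (check: a_33 + k = 53 + 33 = 86)

86


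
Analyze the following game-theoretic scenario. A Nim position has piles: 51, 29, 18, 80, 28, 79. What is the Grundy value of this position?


We need the XOR (exclusive or) of all pile sizes.
After XOR-ing pile 1 (size 51): 0 XOR 51 = 51
After XOR-ing pile 2 (size 29): 51 XOR 29 = 46
After XOR-ing pile 3 (size 18): 46 XOR 18 = 60
After XOR-ing pile 4 (size 80): 60 XOR 80 = 108
After XOR-ing pile 5 (size 28): 108 XOR 28 = 112
After XOR-ing pile 6 (size 79): 112 XOR 79 = 63
The Nim-value of this position is 63.

63


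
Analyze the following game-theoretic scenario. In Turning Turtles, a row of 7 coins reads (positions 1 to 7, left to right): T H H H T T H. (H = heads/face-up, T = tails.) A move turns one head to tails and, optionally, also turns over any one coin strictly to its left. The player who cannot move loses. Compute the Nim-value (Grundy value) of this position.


Coins: T H H H T T H
Key fact: a single head at position k behaves exactly like a Nim heap of size k (turning it to T and optionally flipping a coin at j < k corresponds to moving the heap from k to j, or to 0), and heads combine as a disjunctive sum (two heads at the same place would cancel, matching j XOR j = 0). So the Nim-value is the XOR of the 1-indexed positions of the heads.
Face-up positions (1-indexed): [2, 3, 4, 7]
XOR 0 with 2: 0 XOR 2 = 2
XOR 2 with 3: 2 XOR 3 = 1
XOR 1 with 4: 1 XOR 4 = 5
XOR 5 with 7: 5 XOR 7 = 2
Nim-value = 2

2


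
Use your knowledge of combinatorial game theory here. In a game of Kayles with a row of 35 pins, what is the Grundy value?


Kayles: a move removes 1 or 2 adjacent pins from a contiguous row.
Removing pins from a row of k leaves two independent rows (a, b) with a + b = k - 1 (one pin) or a + b = k - 2 (two pins); an end removal gives a = 0.
By Sprague-Grundy, G(k) = mex{ G(a) XOR G(b) } over all these splits. G(0) = 0.
G(1): splits (0,0):0^0=0 -> mex({0}) = 1
G(2): splits (0,1):0^1=1 (0,0):0^0=0 -> mex({0, 1}) = 2
G(3): splits (0,2):0^2=2 (1,1):1^1=0 (0,1):0^1=1 -> mex({0, 1, 2}) = 3
G(4): splits (0,3):0^3=3 (1,2):1^2=3 (0,2):0^2=2 (1,1):1^1=0 -> mex({0, 2, 3}) = 1
G(5): splits (0,4):0^1=1 (1,3):1^3=2 (2,2):2^2=0 (0,3):0^3=3 (1,2):1^2=3 -> mex({0, 1, 2, 3}) = 4
G(6) = mex({0, 1, 2, 4}) = 3
G(7) = mex({0, 1, 3, 4, 5}) = 2
G(8) = mex({0, 2, 3, 5, 6}) = 1
G(9) = mex({0, 1, 2, 3, 6, 7}) = 4
G(10) = mex({0, 1, 3, 4, 5, 7}) = 2
G(11) = mex({0, 1, 2, 3, 4, 5}) = 6
G(12) = mex({0, 1, 2, 3, 5, 6, 7}) = 4
G(13) = mex({0, 2, 3, 4, 6, 7}) = 1
G(14) = mex({0, 1, 4, 5, 6, 7}) = 2
G(15) = mex({0, 1, 2, 3, 4, 5, 6}) = 7
G(16) = mex({0, 2, 3, 5, 6, 7}) = 1
G(17) = mex({0, 1, 2, 3, 5, 6, 7}) = 4
G(18) = mex({0, 1, 2, 4, 5, 6}) = 3
G(19) = mex({0, 1, 3, 4, 5, 7}) = 2
G(20) = mex({0, 2, 3, 4, 5, 6, 7}) = 1
G(21) = mex({0, 1, 2, 3, 5, 6, 7}) = 4
G(22) = mex({0, 1, 2, 3, 4, 5, 7}) = 6
G(23) = mex({0, 1, 2, 3, 4, 5, 6}) = 7
G(24) = mex({0, 1, 2, 3, 5, 6, 7}) = 4
G(25) = mex({0, 2, 3, 4, 6, 7}) = 1
G(26) = mex({0, 1, 3, 4, 5, 6, 7}) = 2
G(27) = mex({0, 1, 2, 3, 4, 5, 6, 7}) = 8
G(28) = mex({0, 1, 2, 3, 4, 6, 7, 8}) = 5
G(29) = mex({0, 1, 2, 3, 5, 6, 7, 8, 9}) = 4
G(30) = mex({0, 1, 2, 3, 4, 5, 6, 9, 10}) = 7
G(31) = mex({0, 1, 3, 4, 5, 7, 10, 11}) = 2
G(32) = mex({0, 2, 3, 4, 5, 6, 7, 9, 11}) = 1
G(33) = mex({0, 1, 2, 3, 4, 5, 6, 7, 9, 12}) = 8
G(34) = mex({0, 1, 2, 3, 4, 5, 7, 8, 11, 12}) = 6
G(35) = mex({0, 1, 2, 3, 4, 5, 6, 8, 9, 10, 11}) = 7
Therefore G(35) = 7.

7


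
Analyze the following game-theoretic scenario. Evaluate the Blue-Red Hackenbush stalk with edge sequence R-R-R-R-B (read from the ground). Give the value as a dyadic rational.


Edges (from ground): R-R-R-R-B
By Berlekamp's sign-expansion rule, a Blue-Red Hackenbush stalk has the value of the surreal number whose sign sequence is the edge sequence with B -> + and R -> -.
Sign sequence: ----+
Trace the sign expansion in the surreal number tree, starting from 0:
Edge 1: R (sign -) -> bounds (-inf, 0), value = -1
Edge 2: R (sign -) -> bounds (-inf, -1), value = -2
Edge 3: R (sign -) -> bounds (-inf, -2), value = -3
Edge 4: R (sign -) -> bounds (-inf, -3), value = -4
Edge 5: B (sign +) -> bounds (-4, -3), value = -7/2
Game value = -7/2

-7/2


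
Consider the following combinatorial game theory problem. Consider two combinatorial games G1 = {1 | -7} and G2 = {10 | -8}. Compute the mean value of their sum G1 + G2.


G1 = {1 | -7}, G2 = {10 | -8}
Each is a switch {a | b} with numbers a > b; its mean value is (a + b)/2, and mean value is additive over game sums: m(G1 + G2) = m(G1) + m(G2).
Mean of G1 = (1 + (-7))/2 = -6/2 = -3
Mean of G2 = (10 + (-8))/2 = 2/2 = 1
Mean of G1 + G2 = -3 + 1 = -2

-2


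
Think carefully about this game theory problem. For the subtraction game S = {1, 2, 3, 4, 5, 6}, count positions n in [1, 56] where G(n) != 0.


Subtraction set S = {1, 2, 3, 4, 5, 6}, so G(n) = n mod 7.
G(n) = 0 when n is a multiple of 7.
Multiples of 7 in [1, 56]: 8
N-positions (nonzero Grundy) = 56 - 8 = 48

48


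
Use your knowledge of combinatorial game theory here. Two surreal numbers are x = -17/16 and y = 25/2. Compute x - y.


x = -17/16, y = 25/2
Converting to common denominator: 16
x = -17/16, y = 200/16
x - y = -17/16 - 25/2 = -217/16

-217/16


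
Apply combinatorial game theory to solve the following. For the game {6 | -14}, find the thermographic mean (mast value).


Game = {6 | -14}, a switch {a | b} with numbers a > b.
Its thermograph has left wall a - t and right wall b + t, which meet at t = (a - b)/2, where both equal (a + b)/2. So the mast (mean value) is at (a + b)/2.
Mean = (6 + (-14))/2 = -8/2 = -4

-4


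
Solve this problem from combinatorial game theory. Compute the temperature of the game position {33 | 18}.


The game is {33 | 18}, a switch {a | b} with numbers a > b.
Cooling {a | b} by t gives {a - t | b + t}, which stops being hot when a - t = b + t, i.e. at t = (a - b)/2. So the temperature of a switch is (a - b)/2.
Temperature = (Left option - Right option) / 2
= (33 - (18)) / 2
= 15 / 2
= 15/2

15/2


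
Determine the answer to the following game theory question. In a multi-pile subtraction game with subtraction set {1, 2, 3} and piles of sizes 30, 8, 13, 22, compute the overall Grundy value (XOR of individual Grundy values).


Subtraction set: {1, 2, 3}
For this subtraction set, G(n) = n mod 4 (period = max + 1 = 4).
Pile 1 (size 30): G(30) = 30 mod 4 = 2
Pile 2 (size 8): G(8) = 8 mod 4 = 0
Pile 3 (size 13): G(13) = 13 mod 4 = 1
Pile 4 (size 22): G(22) = 22 mod 4 = 2
Total Grundy value = XOR of all: 2 XOR 0 XOR 1 XOR 2 = 1

1


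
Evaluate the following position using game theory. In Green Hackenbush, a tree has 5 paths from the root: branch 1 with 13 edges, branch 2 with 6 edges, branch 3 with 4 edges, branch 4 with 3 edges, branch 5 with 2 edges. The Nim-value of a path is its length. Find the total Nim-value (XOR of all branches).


The tree has 5 branches from the ground vertex.
In Green Hackenbush, the Nim-value of a simple path of length k is k.
Branch 1: length 13, Nim-value = 13
Branch 2: length 6, Nim-value = 6
Branch 3: length 4, Nim-value = 4
Branch 4: length 3, Nim-value = 3
Branch 5: length 2, Nim-value = 2
Total Nim-value = XOR of all branch values:
0 XOR 13 = 13
13 XOR 6 = 11
11 XOR 4 = 15
15 XOR 3 = 12
12 XOR 2 = 14
Nim-value of the tree = 14

14


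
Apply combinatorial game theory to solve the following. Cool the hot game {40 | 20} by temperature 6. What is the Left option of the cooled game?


Original game: {40 | 20} (a switch {a | b} with a > b).
Cooling by t (for t below the temperature (a - b)/2 = 10) taxes each move by t: {a | b} cooled by t is {a - t | b + t}.
Cooling amount: t = 6
Cooled Left option: 40 - 6 = 34
Cooled Right option: 20 + 6 = 26
Cooled game: {34 | 26}
Left option = 34

34


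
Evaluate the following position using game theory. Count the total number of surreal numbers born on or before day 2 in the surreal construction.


Day 0: {|} = 0 is born. Count = 1.
Day n: the number of surreal numbers born by day n is 2^(n+1) - 1.
By day 0: 2^1 - 1 = 1
By day 1: 2^2 - 1 = 3
By day 2: 2^3 - 1 = 7
By day 2: 7 surreal numbers.

7


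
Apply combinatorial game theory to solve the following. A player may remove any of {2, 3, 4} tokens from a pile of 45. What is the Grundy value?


The subtraction set is S = {2, 3, 4}.
G(k) = mex{ G(k - s) : s in S, s <= k }. We compute iteratively: G(0) = 0.
G(1) = mex({}) = 0
G(2) = mex({0}) = 1
G(3) = mex({0}) = 1
G(4) = mex({0, 1}) = 2
G(5) = mex({0, 1}) = 2
G(6) = mex({1, 2}) = 0
G(7) = mex({1, 2}) = 0
G(8) = mex({0, 2}) = 1
G(9) = mex({0, 2}) = 1
Observe that G(6)..G(9) = 0, 0, 1, 1 repeats G(0)..G(3) = 0, 0, 1, 1.
For k >= max(S) = 4, G(k) is determined by the previous 4 values G(k-4)..G(k-1); a window of 4 consecutive values has recurred shifted by 6, so by induction G(k + 6) = G(k) for all k >= 0: the sequence is periodic from the start with period 6.
One period: G(0..5) = 0, 0, 1, 1, 2, 2.
45 mod 6 = 3, so G(45) = G(3) = 1.

1


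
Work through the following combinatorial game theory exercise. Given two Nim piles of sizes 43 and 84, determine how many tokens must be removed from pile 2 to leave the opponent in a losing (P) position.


Piles: 43 and 84
Current XOR: 43 XOR 84 = 127 (non-zero, so this is an N-position).
To make the XOR zero, we need to find a move that balances the piles.
For pile 2 (size 84): target = 84 XOR 127 = 43
We reduce pile 2 from 84 to 43.
Tokens removed: 84 - 43 = 41
Verification: 43 XOR 43 = 0

41


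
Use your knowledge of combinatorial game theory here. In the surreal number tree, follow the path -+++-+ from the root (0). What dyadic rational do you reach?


Sign expansion: -+++-+
Rule: track bounds (lo, hi), initially (-inf, +inf). On '+', the current value becomes lo and we move to the simplest number in (value, hi): value + 1 if hi = +inf, otherwise the midpoint (value + hi)/2. On '-', the current value becomes hi and we move to value - 1 if lo = -inf, otherwise the midpoint (lo + value)/2.
Start at 0.
Step 1: sign = -, move left. Bounds: (-inf, 0). Value = -1
Step 2: sign = +, move right. Bounds: (-1, 0). Value = -1/2
Step 3: sign = +, move right. Bounds: (-1/2, 0). Value = -1/4
Step 4: sign = +, move right. Bounds: (-1/4, 0). Value = -1/8
Step 5: sign = -, move left. Bounds: (-1/4, -1/8). Value = -3/16
Step 6: sign = +, move right. Bounds: (-3/16, -1/8). Value = -5/32
The surreal number with sign expansion -+++-+ is -5/32.

-5/32


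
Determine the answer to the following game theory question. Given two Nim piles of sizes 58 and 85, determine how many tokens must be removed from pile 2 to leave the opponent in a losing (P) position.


Piles: 58 and 85
Current XOR: 58 XOR 85 = 111 (non-zero, so this is an N-position).
To make the XOR zero, we need to find a move that balances the piles.
For pile 2 (size 85): target = 85 XOR 111 = 58
We reduce pile 2 from 85 to 58.
Tokens removed: 85 - 58 = 27
Verification: 58 XOR 58 = 0

27


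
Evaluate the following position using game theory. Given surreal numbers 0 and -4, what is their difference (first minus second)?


x = 0, y = -4
x - y = 0 - -4 = 4

4


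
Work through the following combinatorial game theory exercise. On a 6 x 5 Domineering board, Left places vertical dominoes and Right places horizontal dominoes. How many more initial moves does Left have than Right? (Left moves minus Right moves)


Board is 6 x 5 (rows x cols).
Left (vertical) placements: (rows-1) * cols = 5 * 5 = 25
Right (horizontal) placements: rows * (cols-1) = 6 * 4 = 24
Advantage = Left - Right = 25 - 24 = 1

1


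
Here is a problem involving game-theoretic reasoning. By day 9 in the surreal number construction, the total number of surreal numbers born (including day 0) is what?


Day 0: {|} = 0 is born. Count = 1.
Day n: the number of surreal numbers born by day n is 2^(n+1) - 1.
By day 0: 2^1 - 1 = 1
By day 1: 2^2 - 1 = 3
By day 2: 2^3 - 1 = 7
By day 3: 2^4 - 1 = 15
By day 4: 2^5 - 1 = 31
By day 5: 2^6 - 1 = 63
By day 6: 2^7 - 1 = 127
By day 7: 2^8 - 1 = 255
By day 8: 2^9 - 1 = 511
By day 9: 2^10 - 1 = 1023
By day 9: 1023 surreal numbers.

1023


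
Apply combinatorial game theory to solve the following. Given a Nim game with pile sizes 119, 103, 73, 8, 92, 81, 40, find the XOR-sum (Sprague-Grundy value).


We need the XOR (exclusive or) of all pile sizes.
After XOR-ing pile 1 (size 119): 0 XOR 119 = 119
After XOR-ing pile 2 (size 103): 119 XOR 103 = 16
After XOR-ing pile 3 (size 73): 16 XOR 73 = 89
After XOR-ing pile 4 (size 8): 89 XOR 8 = 81
After XOR-ing pile 5 (size 92): 81 XOR 92 = 13
After XOR-ing pile 6 (size 81): 13 XOR 81 = 92
After XOR-ing pile 7 (size 40): 92 XOR 40 = 116
The Nim-value of this position is 116.

116


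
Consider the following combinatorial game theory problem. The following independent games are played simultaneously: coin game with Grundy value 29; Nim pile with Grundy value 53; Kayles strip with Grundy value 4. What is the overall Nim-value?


By the Sprague-Grundy theorem, the Grundy value of a sum of games is the XOR of individual Grundy values.
coin game: Grundy value = 29. Running XOR: 0 XOR 29 = 29
Nim pile: Grundy value = 53. Running XOR: 29 XOR 53 = 40
Kayles strip: Grundy value = 4. Running XOR: 40 XOR 4 = 44
The combined Grundy value is 44.

44


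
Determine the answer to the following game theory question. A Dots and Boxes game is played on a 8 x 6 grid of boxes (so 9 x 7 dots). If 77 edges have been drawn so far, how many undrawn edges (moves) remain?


Grid: 8 x 6 boxes, i.e. 9 rows and 7 columns of dots.
Horizontal edges: (rows + 1) * cols = 9 * 6 = 54
Vertical edges: rows * (cols + 1) = 8 * 7 = 56
Total edges: 54 + 56 = 110
Edges drawn: 77
Remaining: 110 - 77 = 33

33


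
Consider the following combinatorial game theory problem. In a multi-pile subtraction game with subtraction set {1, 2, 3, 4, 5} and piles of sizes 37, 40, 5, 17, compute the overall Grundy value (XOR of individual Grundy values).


Subtraction set: {1, 2, 3, 4, 5}
For this subtraction set, G(n) = n mod 6 (period = max + 1 = 6).
Pile 1 (size 37): G(37) = 37 mod 6 = 1
Pile 2 (size 40): G(40) = 40 mod 6 = 4
Pile 3 (size 5): G(5) = 5 mod 6 = 5
Pile 4 (size 17): G(17) = 17 mod 6 = 5
Total Grundy value = XOR of all: 1 XOR 4 XOR 5 XOR 5 = 5

5


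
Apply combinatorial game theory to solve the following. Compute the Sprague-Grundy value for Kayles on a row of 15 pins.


Kayles: a move removes 1 or 2 adjacent pins from a contiguous row.
Removing pins from a row of k leaves two independent rows (a, b) with a + b = k - 1 (one pin) or a + b = k - 2 (two pins); an end removal gives a = 0.
By Sprague-Grundy, G(k) = mex{ G(a) XOR G(b) } over all these splits. G(0) = 0.
G(1): splits (0,0):0^0=0 -> mex({0}) = 1
G(2): splits (0,1):0^1=1 (0,0):0^0=0 -> mex({0, 1}) = 2
G(3): splits (0,2):0^2=2 (1,1):1^1=0 (0,1):0^1=1 -> mex({0, 1, 2}) = 3
G(4): splits (0,3):0^3=3 (1,2):1^2=3 (0,2):0^2=2 (1,1):1^1=0 -> mex({0, 2, 3}) = 1
G(5): splits (0,4):0^1=1 (1,3):1^3=2 (2,2):2^2=0 (0,3):0^3=3 (1,2):1^2=3 -> mex({0, 1, 2, 3}) = 4
G(6) = mex({0, 1, 2, 4}) = 3
G(7) = mex({0, 1, 3, 4, 5}) = 2
G(8) = mex({0, 2, 3, 5, 6}) = 1
G(9) = mex({0, 1, 2, 3, 6, 7}) = 4
G(10) = mex({0, 1, 3, 4, 5, 7}) = 2
G(11) = mex({0, 1, 2, 3, 4, 5}) = 6
G(12) = mex({0, 1, 2, 3, 5, 6, 7}) = 4
G(13) = mex({0, 2, 3, 4, 6, 7}) = 1
G(14) = mex({0, 1, 4, 5, 6, 7}) = 2
G(15) = mex({0, 1, 2, 3, 4, 5, 6}) = 7
Therefore G(15) = 7.

7


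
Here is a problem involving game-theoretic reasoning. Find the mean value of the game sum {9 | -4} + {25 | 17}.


G1 = {9 | -4}, G2 = {25 | 17}
Each is a switch {a | b} with numbers a > b; its mean value is (a + b)/2, and mean value is additive over game sums: m(G1 + G2) = m(G1) + m(G2).
Mean of G1 = (9 + (-4))/2 = 5/2 = 5/2
Mean of G2 = (25 + (17))/2 = 42/2 = 21
Mean of G1 + G2 = 5/2 + 21 = 47/2

47/2


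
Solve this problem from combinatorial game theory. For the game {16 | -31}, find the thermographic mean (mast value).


Game = {16 | -31}, a switch {a | b} with numbers a > b.
Its thermograph has left wall a - t and right wall b + t, which meet at t = (a - b)/2, where both equal (a + b)/2. So the mast (mean value) is at (a + b)/2.
Mean = (16 + (-31))/2 = -15/2 = -15/2

-15/2


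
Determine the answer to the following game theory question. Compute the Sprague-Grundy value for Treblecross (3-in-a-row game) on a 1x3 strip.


Treblecross: place X on empty cells; 3-in-a-row wins.
Playing within two cells of an existing X lets the opponent win at once, so sensible play treats the cells i-2..i+2 around each X as dead. The player left with no safe cell loses, so this is a normal-play take-away game on strips of safe cells.
Placing X at cell i (0-indexed) of a strip of k safe cells leaves independent strips of sizes max(0, i-2) and max(0, k-i-3). Hence G(k) = mex{ G(max(0,i-2)) XOR G(max(0,k-i-3)) : 0 <= i < k }, with G(0) = 0.
G(1): splits (0,0):0^0=0 -> mex({0}) = 1
G(2): splits (0,0):0^0=0 -> mex({0}) = 1
G(3): splits (0,0):0^0=0 -> mex({0}) = 1
Therefore G(3) = 1.

1


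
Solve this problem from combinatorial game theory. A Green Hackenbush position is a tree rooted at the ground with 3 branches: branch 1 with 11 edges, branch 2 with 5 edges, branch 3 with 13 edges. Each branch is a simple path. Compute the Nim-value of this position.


The tree has 3 branches from the ground vertex.
In Green Hackenbush, the Nim-value of a simple path of length k is k.
Branch 1: length 11, Nim-value = 11
Branch 2: length 5, Nim-value = 5
Branch 3: length 13, Nim-value = 13
Total Nim-value = XOR of all branch values:
0 XOR 11 = 11
11 XOR 5 = 14
14 XOR 13 = 3
Nim-value of the tree = 3

3


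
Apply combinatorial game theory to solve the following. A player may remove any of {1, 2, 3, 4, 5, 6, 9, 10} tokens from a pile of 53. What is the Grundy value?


The subtraction set is S = {1, 2, 3, 4, 5, 6, 9, 10}.
G(k) = mex{ G(k - s) : s in S, s <= k }. We compute iteratively: G(0) = 0.
G(1) = mex({0}) = 1
G(2) = mex({0, 1}) = 2
G(3) = mex({0, 1, 2}) = 3
G(4) = mex({0, 1, 2, 3}) = 4
G(5) = mex({0, 1, 2, 3, 4}) = 5
G(6) = mex({0, 1, 2, 3, 4, 5}) = 6
G(7) = mex({1, 2, 3, 4, 5, 6}) = 0
G(8) = mex({0, 2, 3, 4, 5, 6}) = 1
G(9) = mex({0, 1, 3, 4, 5, 6}) = 2
G(10) = mex({0, 1, 2, 4, 5, 6}) = 3
G(11) = mex({0, 1, 2, 3, 5, 6}) = 4
G(12) = mex({0, 1, 2, 3, 4, 6}) = 5
G(13) = mex({0, 1, 2, 3, 4, 5}) = 6
G(14) = mex({1, 2, 3, 4, 5, 6}) = 0
G(15) = mex({0, 2, 3, 4, 5, 6}) = 1
G(16) = mex({0, 1, 3, 4, 5, 6}) = 2
Observe that G(7)..G(16) = 0, 1, 2, 3, 4, 5, 6, 0, 1, 2 repeats G(0)..G(9) = 0, 1, 2, 3, 4, 5, 6, 0, 1, 2.
For k >= max(S) = 10, G(k) is determined by the previous 10 values G(k-10)..G(k-1); a window of 10 consecutive values has recurred shifted by 7, so by induction G(k + 7) = G(k) for all k >= 0: the sequence is periodic from the start with period 7.
One period: G(0..6) = 0, 1, 2, 3, 4, 5, 6.
53 mod 7 = 4, so G(53) = G(4) = 4.

4


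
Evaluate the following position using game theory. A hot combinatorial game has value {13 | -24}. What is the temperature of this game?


The game is {13 | -24}, a switch {a | b} with numbers a > b.
Cooling {a | b} by t gives {a - t | b + t}, which stops being hot when a - t = b + t, i.e. at t = (a - b)/2. So the temperature of a switch is (a - b)/2.
Temperature = (Left option - Right option) / 2
= (13 - (-24)) / 2
= 37 / 2
= 37/2

37/2


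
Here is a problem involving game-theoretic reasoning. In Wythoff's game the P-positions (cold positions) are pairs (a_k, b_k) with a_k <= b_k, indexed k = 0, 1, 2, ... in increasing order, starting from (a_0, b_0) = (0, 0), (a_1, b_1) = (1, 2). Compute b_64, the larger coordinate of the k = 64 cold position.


By Wythoff's theorem, a_k = floor(k * phi) and b_k = floor(k * phi^2) = a_k + k, where phi = (1 + sqrt(5))/2 is the golden ratio.
phi = (1 + sqrt(5))/2 = 1.618034
phi^2 = phi + 1 = 2.618034
k = 64
k * phi^2 = 64 * 2.618034 = 167.554175
b_64 = floor(k * phi^2) = 167 (check: a_64 + k = 103 + 64 = 167)

167


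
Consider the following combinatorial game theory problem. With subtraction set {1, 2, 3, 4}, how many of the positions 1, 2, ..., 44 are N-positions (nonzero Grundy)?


Subtraction set S = {1, 2, 3, 4}, so G(n) = n mod 5.
G(n) = 0 when n is a multiple of 5.
Multiples of 5 in [1, 44]: 8
N-positions (nonzero Grundy) = 44 - 8 = 36

36


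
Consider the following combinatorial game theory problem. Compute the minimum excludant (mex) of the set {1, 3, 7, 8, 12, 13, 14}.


Set = {1, 3, 7, 8, 12, 13, 14}
0 is NOT in the set. This is the mex.
mex = 0

0


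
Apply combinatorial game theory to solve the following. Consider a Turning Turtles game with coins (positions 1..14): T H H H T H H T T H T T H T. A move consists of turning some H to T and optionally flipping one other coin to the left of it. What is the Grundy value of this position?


Coins: T H H H T H H T T H T T H T
Key fact: a single head at position k behaves exactly like a Nim heap of size k (turning it to T and optionally flipping a coin at j < k corresponds to moving the heap from k to j, or to 0), and heads combine as a disjunctive sum (two heads at the same place would cancel, matching j XOR j = 0). So the Nim-value is the XOR of the 1-indexed positions of the heads.
Face-up positions (1-indexed): [2, 3, 4, 6, 7, 10, 13]
XOR 0 with 2: 0 XOR 2 = 2
XOR 2 with 3: 2 XOR 3 = 1
XOR 1 with 4: 1 XOR 4 = 5
XOR 5 with 6: 5 XOR 6 = 3
XOR 3 with 7: 3 XOR 7 = 4
XOR 4 with 10: 4 XOR 10 = 14
XOR 14 with 13: 14 XOR 13 = 3
Nim-value = 3

3


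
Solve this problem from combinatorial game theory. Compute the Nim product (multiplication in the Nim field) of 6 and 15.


Nim multiplication is bilinear over XOR: (u XOR v) * w = (u*w) XOR (v*w).
So we split each operand into its bit components and XOR the pairwise Nim products.
6 = 2 + 4 (as XOR of powers of 2).
15 = 1 + 2 + 4 + 8 (as XOR of powers of 2).
Using the standard Nim-product table on single bits:
  2*2 = 3,   2*4 = 8,   2*8 = 12,
  4*4 = 6,   4*8 = 11,  8*8 = 13,
and  1*x = x (identity), k*l = l*k (commutative).
Pairwise Nim products:
  2 * 1 = 2
  2 * 2 = 3
  2 * 4 = 8
  2 * 8 = 12
  4 * 1 = 4
  4 * 2 = 8
  4 * 4 = 6
  4 * 8 = 11
XOR them: 2 XOR 3 XOR 8 XOR 12 XOR 4 XOR 8 XOR 6 XOR 11 = 4.
Result: 6 * 15 = 4 (in Nim).

4


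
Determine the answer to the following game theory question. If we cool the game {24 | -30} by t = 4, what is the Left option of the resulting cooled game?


Original game: {24 | -30} (a switch {a | b} with a > b).
Cooling by t (for t below the temperature (a - b)/2 = 27) taxes each move by t: {a | b} cooled by t is {a - t | b + t}.
Cooling amount: t = 4
Cooled Left option: 24 - 4 = 20
Cooled Right option: -30 + 4 = -26
Cooled game: {20 | -26}
Left option = 20

20


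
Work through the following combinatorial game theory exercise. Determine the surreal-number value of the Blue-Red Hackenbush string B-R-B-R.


Edges (from ground): B-R-B-R
By Berlekamp's sign-expansion rule, a Blue-Red Hackenbush stalk has the value of the surreal number whose sign sequence is the edge sequence with B -> + and R -> -.
Sign sequence: +-+-
Trace the sign expansion in the surreal number tree, starting from 0:
Edge 1: B (sign +) -> bounds (0, +inf), value = 1
Edge 2: R (sign -) -> bounds (0, 1), value = 1/2
Edge 3: B (sign +) -> bounds (1/2, 1), value = 3/4
Edge 4: R (sign -) -> bounds (1/2, 3/4), value = 5/8
Game value = 5/8

5/8


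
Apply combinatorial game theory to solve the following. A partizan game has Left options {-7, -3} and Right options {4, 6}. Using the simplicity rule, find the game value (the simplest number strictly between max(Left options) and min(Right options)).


Left options: {-7, -3}, max = -3
Right options: {4, 6}, min = 4
All options are numbers and max(Left) < min(Right), so by the simplicity theorem the value is the simplest (earliest-born) number strictly between -3 and 4.
Integers -2 through 3 all lie strictly between -3 and 4.
Among integers, the simplest (lowest birthday = smallest |n|; 0 is born on day 0, +-n on day n) is 0.
No non-integer in the interval can be simpler: if x is a non-integer in the interval, then floor(x) or ceil(x) also lies in the interval (the interval contains an integer), and both are proper prefixes of x's sign expansion, i.e. born earlier. So the game value is 0.
Game value = 0

0


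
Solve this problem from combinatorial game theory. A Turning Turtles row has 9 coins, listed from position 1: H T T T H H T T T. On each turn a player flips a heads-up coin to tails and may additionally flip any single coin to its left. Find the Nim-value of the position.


Coins: H T T T H H T T T
Key fact: a single head at position k behaves exactly like a Nim heap of size k (turning it to T and optionally flipping a coin at j < k corresponds to moving the heap from k to j, or to 0), and heads combine as a disjunctive sum (two heads at the same place would cancel, matching j XOR j = 0). So the Nim-value is the XOR of the 1-indexed positions of the heads.
Face-up positions (1-indexed): [1, 5, 6]
XOR 0 with 1: 0 XOR 1 = 1
XOR 1 with 5: 1 XOR 5 = 4
XOR 4 with 6: 4 XOR 6 = 2
Nim-value = 2

2


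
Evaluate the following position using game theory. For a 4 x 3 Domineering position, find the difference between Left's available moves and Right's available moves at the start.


Board is 4 x 3 (rows x cols).
Left (vertical) placements: (rows-1) * cols = 3 * 3 = 9
Right (horizontal) placements: rows * (cols-1) = 4 * 2 = 8
Advantage = Left - Right = 9 - 8 = 1

1


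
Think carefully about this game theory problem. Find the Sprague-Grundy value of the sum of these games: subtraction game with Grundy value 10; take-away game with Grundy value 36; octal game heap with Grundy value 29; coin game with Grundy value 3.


By the Sprague-Grundy theorem, the Grundy value of a sum of games is the XOR of individual Grundy values.
subtraction game: Grundy value = 10. Running XOR: 0 XOR 10 = 10
take-away game: Grundy value = 36. Running XOR: 10 XOR 36 = 46
octal game heap: Grundy value = 29. Running XOR: 46 XOR 29 = 51
coin game: Grundy value = 3. Running XOR: 51 XOR 3 = 48
The combined Grundy value is 48.

48


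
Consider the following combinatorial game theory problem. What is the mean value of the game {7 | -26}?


Game = {7 | -26}, a switch {a | b} with numbers a > b.
Its thermograph has left wall a - t and right wall b + t, which meet at t = (a - b)/2, where both equal (a + b)/2. So the mast (mean value) is at (a + b)/2.
Mean = (7 + (-26))/2 = -19/2 = -19/2

-19/2


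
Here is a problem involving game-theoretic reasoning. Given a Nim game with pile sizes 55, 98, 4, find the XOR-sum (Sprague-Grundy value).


We need the XOR (exclusive or) of all pile sizes.
After XOR-ing pile 1 (size 55): 0 XOR 55 = 55
After XOR-ing pile 2 (size 98): 55 XOR 98 = 85
After XOR-ing pile 3 (size 4): 85 XOR 4 = 81
The Nim-value of this position is 81.

81


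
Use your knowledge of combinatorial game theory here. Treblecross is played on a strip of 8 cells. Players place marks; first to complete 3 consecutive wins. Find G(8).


Treblecross: place X on empty cells; 3-in-a-row wins.
Playing within two cells of an existing X lets the opponent win at once, so sensible play treats the cells i-2..i+2 around each X as dead. The player left with no safe cell loses, so this is a normal-play take-away game on strips of safe cells.
Placing X at cell i (0-indexed) of a strip of k safe cells leaves independent strips of sizes max(0, i-2) and max(0, k-i-3). Hence G(k) = mex{ G(max(0,i-2)) XOR G(max(0,k-i-3)) : 0 <= i < k }, with G(0) = 0.
G(1): splits (0,0):0^0=0 -> mex({0}) = 1
G(2): splits (0,0):0^0=0 -> mex({0}) = 1
G(3): splits (0,0):0^0=0 -> mex({0}) = 1
G(4): splits (0,1):0^1=1 (0,0):0^0=0 -> mex({0, 1}) = 2
G(5): splits (0,2):0^1=1 (0,1):0^1=1 (0,0):0^0=0 -> mex({0, 1}) = 2
G(6) = mex({1}) = 0
G(7) = mex({0, 1, 2}) = 3
G(8) = mex({0, 1, 2}) = 3
Therefore G(8) = 3.

3


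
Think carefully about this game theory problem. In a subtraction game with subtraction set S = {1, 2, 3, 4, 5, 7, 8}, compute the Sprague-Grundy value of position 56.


The subtraction set is S = {1, 2, 3, 4, 5, 7, 8}.
G(k) = mex{ G(k - s) : s in S, s <= k }. We compute iteratively: G(0) = 0.
G(1) = mex({0}) = 1
G(2) = mex({0, 1}) = 2
G(3) = mex({0, 1, 2}) = 3
G(4) = mex({0, 1, 2, 3}) = 4
G(5) = mex({0, 1, 2, 3, 4}) = 5
G(6) = mex({1, 2, 3, 4, 5}) = 0
G(7) = mex({0, 2, 3, 4, 5}) = 1
G(8) = mex({0, 1, 3, 4, 5}) = 2
G(9) = mex({0, 1, 2, 4, 5}) = 3
G(10) = mex({0, 1, 2, 3, 5}) = 4
G(11) = mex({0, 1, 2, 3, 4}) = 5
G(12) = mex({1, 2, 3, 4, 5}) = 0
G(13) = mex({0, 2, 3, 4, 5}) = 1
Observe that G(6)..G(13) = 0, 1, 2, 3, 4, 5, 0, 1 repeats G(0)..G(7) = 0, 1, 2, 3, 4, 5, 0, 1.
For k >= max(S) = 8, G(k) is determined by the previous 8 values G(k-8)..G(k-1); a window of 8 consecutive values has recurred shifted by 6, so by induction G(k + 6) = G(k) for all k >= 0: the sequence is periodic from the start with period 6.
One period: G(0..5) = 0, 1, 2, 3, 4, 5.
56 mod 6 = 2, so G(56) = G(2) = 2.

2


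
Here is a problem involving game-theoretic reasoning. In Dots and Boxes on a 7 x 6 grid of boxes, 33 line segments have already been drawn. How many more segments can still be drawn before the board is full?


Grid: 7 x 6 boxes, i.e. 8 rows and 7 columns of dots.
Horizontal edges: (rows + 1) * cols = 8 * 6 = 48
Vertical edges: rows * (cols + 1) = 7 * 7 = 49
Total edges: 48 + 49 = 97
Edges drawn: 33
Remaining: 97 - 33 = 64

64


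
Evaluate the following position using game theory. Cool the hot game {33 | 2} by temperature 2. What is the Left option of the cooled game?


Original game: {33 | 2} (a switch {a | b} with a > b).
Cooling by t (for t below the temperature (a - b)/2 = 31/2) taxes each move by t: {a | b} cooled by t is {a - t | b + t}.
Cooling amount: t = 2
Cooled Left option: 33 - 2 = 31
Cooled Right option: 2 + 2 = 4
Cooled game: {31 | 4}
Left option = 31

31


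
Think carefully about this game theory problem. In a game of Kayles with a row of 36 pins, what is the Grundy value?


Kayles: a move removes 1 or 2 adjacent pins from a contiguous row.
Removing pins from a row of k leaves two independent rows (a, b) with a + b = k - 1 (one pin) or a + b = k - 2 (two pins); an end removal gives a = 0.
By Sprague-Grundy, G(k) = mex{ G(a) XOR G(b) } over all these splits. G(0) = 0.
G(1): splits (0,0):0^0=0 -> mex({0}) = 1
G(2): splits (0,1):0^1=1 (0,0):0^0=0 -> mex({0, 1}) = 2
G(3): splits (0,2):0^2=2 (1,1):1^1=0 (0,1):0^1=1 -> mex({0, 1, 2}) = 3
G(4): splits (0,3):0^3=3 (1,2):1^2=3 (0,2):0^2=2 (1,1):1^1=0 -> mex({0, 2, 3}) = 1
G(5): splits (0,4):0^1=1 (1,3):1^3=2 (2,2):2^2=0 (0,3):0^3=3 (1,2):1^2=3 -> mex({0, 1, 2, 3}) = 4
G(6) = mex({0, 1, 2, 4}) = 3
G(7) = mex({0, 1, 3, 4, 5}) = 2
G(8) = mex({0, 2, 3, 5, 6}) = 1
G(9) = mex({0, 1, 2, 3, 6, 7}) = 4
G(10) = mex({0, 1, 3, 4, 5, 7}) = 2
G(11) = mex({0, 1, 2, 3, 4, 5}) = 6
G(12) = mex({0, 1, 2, 3, 5, 6, 7}) = 4
G(13) = mex({0, 2, 3, 4, 6, 7}) = 1
G(14) = mex({0, 1, 4, 5, 6, 7}) = 2
G(15) = mex({0, 1, 2, 3, 4, 5, 6}) = 7
G(16) = mex({0, 2, 3, 5, 6, 7}) = 1
G(17) = mex({0, 1, 2, 3, 5, 6, 7}) = 4
G(18) = mex({0, 1, 2, 4, 5, 6}) = 3
G(19) = mex({0, 1, 3, 4, 5, 7}) = 2
G(20) = mex({0, 2, 3, 4, 5, 6, 7}) = 1
G(21) = mex({0, 1, 2, 3, 5, 6, 7}) = 4
G(22) = mex({0, 1, 2, 3, 4, 5, 7}) = 6
G(23) = mex({0, 1, 2, 3, 4, 5, 6}) = 7
G(24) = mex({0, 1, 2, 3, 5, 6, 7}) = 4
G(25) = mex({0, 2, 3, 4, 6, 7}) = 1
G(26) = mex({0, 1, 3, 4, 5, 6, 7}) = 2
G(27) = mex({0, 1, 2, 3, 4, 5, 6, 7}) = 8
G(28) = mex({0, 1, 2, 3, 4, 6, 7, 8}) = 5
G(29) = mex({0, 1, 2, 3, 5, 6, 7, 8, 9}) = 4
G(30) = mex({0, 1, 2, 3, 4, 5, 6, 9, 10}) = 7
G(31) = mex({0, 1, 3, 4, 5, 7, 10, 11}) = 2
G(32) = mex({0, 2, 3, 4, 5, 6, 7, 9, 11}) = 1
G(33) = mex({0, 1, 2, 3, 4, 5, 6, 7, 9, 12}) = 8
G(34) = mex({0, 1, 2, 3, 4, 5, 7, 8, 11, 12}) = 6
G(35) = mex({0, 1, 2, 3, 4, 5, 6, 8, 9, 10, 11}) = 7
G(36) = mex({0, 1, 2, 3, 5, 6, 7, 9, 10}) = 4
Therefore G(36) = 4.

4


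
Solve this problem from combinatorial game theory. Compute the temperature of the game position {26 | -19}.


The game is {26 | -19}, a switch {a | b} with numbers a > b.
Cooling {a | b} by t gives {a - t | b + t}, which stops being hot when a - t = b + t, i.e. at t = (a - b)/2. So the temperature of a switch is (a - b)/2.
Temperature = (Left option - Right option) / 2
= (26 - (-19)) / 2
= 45 / 2
= 45/2

45/2


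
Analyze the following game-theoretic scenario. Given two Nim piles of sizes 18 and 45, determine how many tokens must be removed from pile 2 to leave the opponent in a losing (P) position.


Piles: 18 and 45
Current XOR: 18 XOR 45 = 63 (non-zero, so this is an N-position).
To make the XOR zero, we need to find a move that balances the piles.
For pile 2 (size 45): target = 45 XOR 63 = 18
We reduce pile 2 from 45 to 18.
Tokens removed: 45 - 18 = 27
Verification: 18 XOR 18 = 0

27


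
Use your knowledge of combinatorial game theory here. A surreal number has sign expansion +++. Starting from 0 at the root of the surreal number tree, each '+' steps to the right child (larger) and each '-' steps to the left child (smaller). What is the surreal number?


Sign expansion: +++
Rule: track bounds (lo, hi), initially (-inf, +inf). On '+', the current value becomes lo and we move to the simplest number in (value, hi): value + 1 if hi = +inf, otherwise the midpoint (value + hi)/2. On '-', the current value becomes hi and we move to value - 1 if lo = -inf, otherwise the midpoint (lo + value)/2.
Start at 0.
Step 1: sign = +, move right. Bounds: (0, +inf). Value = 1
Step 2: sign = +, move right. Bounds: (1, +inf). Value = 2
Step 3: sign = +, move right. Bounds: (2, +inf). Value = 3
The surreal number with sign expansion +++ is 3.

3


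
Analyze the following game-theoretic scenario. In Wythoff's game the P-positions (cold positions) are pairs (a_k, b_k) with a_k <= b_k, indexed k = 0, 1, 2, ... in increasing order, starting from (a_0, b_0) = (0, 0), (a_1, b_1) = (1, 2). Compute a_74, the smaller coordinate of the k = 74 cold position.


By Wythoff's theorem, a_k = floor(k * phi) and b_k = floor(k * phi^2) = a_k + k, where phi = (1 + sqrt(5))/2 is the golden ratio.
phi = (1 + sqrt(5))/2 = 1.618034
k = 74
k * phi = 74 * 1.618034 = 119.734515
a_74 = floor(k * phi) = 119

119


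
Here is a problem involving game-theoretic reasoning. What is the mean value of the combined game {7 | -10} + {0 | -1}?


G1 = {7 | -10}, G2 = {0 | -1}
Each is a switch {a | b} with numbers a > b; its mean value is (a + b)/2, and mean value is additive over game sums: m(G1 + G2) = m(G1) + m(G2).
Mean of G1 = (7 + (-10))/2 = -3/2 = -3/2
Mean of G2 = (0 + (-1))/2 = -1/2 = -1/2
Mean of G1 + G2 = -3/2 + -1/2 = -2

-2


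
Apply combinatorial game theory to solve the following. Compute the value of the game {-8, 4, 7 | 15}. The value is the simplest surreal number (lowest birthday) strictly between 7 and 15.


Left options: {-8, 4, 7}, max = 7
Right options: {15}, min = 15
All options are numbers and max(Left) < min(Right), so by the simplicity theorem the value is the simplest (earliest-born) number strictly between 7 and 15.
Integers 8 through 14 all lie strictly between 7 and 15.
Among integers, the simplest (lowest birthday = smallest |n|; 0 is born on day 0, +-n on day n) is 8.
No non-integer in the interval can be simpler: if x is a non-integer in the interval, then floor(x) or ceil(x) also lies in the interval (the interval contains an integer), and both are proper prefixes of x's sign expansion, i.e. born earlier. So the game value is 8.
Game value = 8

8
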